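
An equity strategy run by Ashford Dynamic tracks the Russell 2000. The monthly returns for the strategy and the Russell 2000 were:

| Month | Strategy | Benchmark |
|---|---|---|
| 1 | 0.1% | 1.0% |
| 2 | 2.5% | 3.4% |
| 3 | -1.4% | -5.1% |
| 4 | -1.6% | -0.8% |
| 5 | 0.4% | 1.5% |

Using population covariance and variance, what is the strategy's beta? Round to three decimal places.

0.425

r̄p = 0.0000%,  r̄m = 0.0000%
Cov = Σ(rp − r̄p)(rm − r̄m) / 5 = 3.5240
Var(rm) = Σ(rm − r̄m)² / 5 = 8.2920
β = Cov / Var = 3.5240 / 8.2920 = 0.4250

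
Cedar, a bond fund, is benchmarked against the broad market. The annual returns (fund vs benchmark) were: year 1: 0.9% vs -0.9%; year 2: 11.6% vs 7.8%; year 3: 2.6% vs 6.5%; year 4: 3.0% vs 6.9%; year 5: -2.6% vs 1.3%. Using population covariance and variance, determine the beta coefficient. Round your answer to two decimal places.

0.95

r̄p = 3.1000%,  r̄m = 4.3200%
Cov = Σ(rp − r̄p)(rm − r̄m) / 5 = 11.3860
Var(rm) = Σ(rm − r̄m)² / 5 = 11.9776
β = Cov / Var = 11.3860 / 11.9776 = 0.9506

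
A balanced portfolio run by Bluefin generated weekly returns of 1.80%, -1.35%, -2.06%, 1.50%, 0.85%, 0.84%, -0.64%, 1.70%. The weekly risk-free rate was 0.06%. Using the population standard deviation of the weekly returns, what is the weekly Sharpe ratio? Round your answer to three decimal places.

0.195

μ = (1.8 − 1.35 − 2.06 + 1.5 + 0.85 + 0.84 − 0.64 + 1.7) / 8 = 0.3300%
Population σ = √[Σ(r − μ)² / 8] = √[15.4126 / 8] = √1.9266 = 1.3880%
Sharpe = (μ − rf) / σ = (0.3300 − 0.06) / 1.3880 = 0.2700 / 1.3880 = 0.1945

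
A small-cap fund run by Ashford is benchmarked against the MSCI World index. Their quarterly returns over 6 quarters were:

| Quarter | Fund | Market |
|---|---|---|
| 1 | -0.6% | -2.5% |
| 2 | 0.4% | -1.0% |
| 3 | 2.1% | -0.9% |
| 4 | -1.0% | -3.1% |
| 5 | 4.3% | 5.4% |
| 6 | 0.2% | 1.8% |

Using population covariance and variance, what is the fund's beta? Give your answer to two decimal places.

r̄p = 0.9000%,  r̄m = -0.0500%
Cov = Σ(rp − r̄p)(rm − r̄m) / 6 = 4.3600
Var(rm) = Σ(rm − r̄m)² / 6 = 8.3425
β = Cov / Var = 4.3600 / 8.3425 = 0.5226

0.52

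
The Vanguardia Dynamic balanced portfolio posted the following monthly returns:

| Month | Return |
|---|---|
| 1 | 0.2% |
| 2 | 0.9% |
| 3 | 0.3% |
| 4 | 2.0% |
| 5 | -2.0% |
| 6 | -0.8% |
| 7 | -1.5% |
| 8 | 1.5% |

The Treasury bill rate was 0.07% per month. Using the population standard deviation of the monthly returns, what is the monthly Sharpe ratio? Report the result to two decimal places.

Mean return μ = 0.60 / 8 = 0.0750%
Population σ = √[Σ(r − μ)² / 8] = √[14.0350 / 8] = √1.7544 = 1.3245%
Sharpe = (μ − rf) / σ = (0.0750 − 0.07) / 1.3245 = 0.0050 / 1.3245 = 0.0038

0.00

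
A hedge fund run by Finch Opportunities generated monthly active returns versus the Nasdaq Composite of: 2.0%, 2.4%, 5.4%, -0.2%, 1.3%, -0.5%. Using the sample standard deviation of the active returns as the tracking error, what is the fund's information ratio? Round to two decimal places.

Mean return μ = 10.40 / 6 = 1.7333%
Σ(r − μ)² = 22.8733; sample σ = √(22.8733/5) = 2.1388%
IR = μ / tracking error = 1.7333 / 2.1388 = 0.8104

0.81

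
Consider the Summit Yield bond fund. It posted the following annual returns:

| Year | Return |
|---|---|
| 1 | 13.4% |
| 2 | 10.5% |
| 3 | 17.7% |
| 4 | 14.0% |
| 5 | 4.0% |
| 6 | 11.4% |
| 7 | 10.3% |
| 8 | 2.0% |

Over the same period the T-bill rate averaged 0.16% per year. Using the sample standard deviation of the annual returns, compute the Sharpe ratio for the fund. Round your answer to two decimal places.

1.98

r̄ = (13.4 + 10.5 + 17.7 + 14 + 4 + 11.4 + 10.3 + 2) / 8 = 10.4125%
Σ(r − r̄)² = (13.4 − 10.4125)² + (10.5 − 10.4125)² + (17.7 − 10.4125)² + … = 187.7888
σ = √[187.7888 / 7] = 5.1795%
Sharpe = (r̄ − rf) / σ = (10.4125 − 0.16) / 5.1795 = 10.2525 / 5.1795 = 1.9794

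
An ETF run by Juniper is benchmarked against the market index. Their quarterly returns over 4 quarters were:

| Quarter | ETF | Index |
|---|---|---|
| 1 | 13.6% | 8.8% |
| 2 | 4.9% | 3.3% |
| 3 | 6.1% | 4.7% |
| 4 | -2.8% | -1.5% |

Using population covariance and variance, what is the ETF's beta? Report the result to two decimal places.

r̄p = 5.4500%,  r̄m = 3.8250%
Cov = Σ(rp − r̄p)(rm − r̄m) / 4 = 21.3338
Var(rm) = Σ(rm − r̄m)² / 4 = 13.5369
β = Cov / Var = 21.3338 / 13.5369 = 1.5760

1.58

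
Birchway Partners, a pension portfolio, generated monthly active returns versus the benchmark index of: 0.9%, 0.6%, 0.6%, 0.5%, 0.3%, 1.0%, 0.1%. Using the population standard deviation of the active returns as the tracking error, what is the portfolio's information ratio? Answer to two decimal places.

1.96

Mean return r̄ = 4.00 / 7 = 0.5714%
Population σ = √[Σ(r − r̄)² / 7] = √[0.5943 / 7] = √0.0849 = 0.2914%
IR = r̄ / tracking error = 0.5714 / 0.2914 = 1.9609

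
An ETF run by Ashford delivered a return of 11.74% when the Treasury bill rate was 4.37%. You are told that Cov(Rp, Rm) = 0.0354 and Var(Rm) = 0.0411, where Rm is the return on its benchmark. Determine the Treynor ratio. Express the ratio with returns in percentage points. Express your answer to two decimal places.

8.56

β = Cov / Var = 0.0354 / 0.0411 = 0.8613
Treynor = (Rp − Rf) / β = (11.74% − 4.37%) / 0.8613 = 7.37 / 0.8613 = 8.5568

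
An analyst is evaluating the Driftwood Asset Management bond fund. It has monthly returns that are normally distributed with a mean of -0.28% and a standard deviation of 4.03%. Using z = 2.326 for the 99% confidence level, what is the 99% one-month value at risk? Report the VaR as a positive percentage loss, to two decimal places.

9.65

VaR (as % loss) = −(μ − z·σ) = −(-0.28% − 2.326 × 4.03%) = −(-9.65378%) = 9.65378%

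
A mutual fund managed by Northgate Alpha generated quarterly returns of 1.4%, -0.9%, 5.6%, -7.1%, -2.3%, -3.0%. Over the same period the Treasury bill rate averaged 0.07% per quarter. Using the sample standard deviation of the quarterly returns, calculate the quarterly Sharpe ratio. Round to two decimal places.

-0.26

r̄ = (1.4 − 0.9 + 5.6 − 7.1 − 2.3 − 3) / 6 = -1.0500%
Σ(r − r̄)² = (1.4 − (-1.0500))² + (-0.9 − (-1.0500))² + … = 92.2150
sample σ = √(92.2150 / 5) = √18.4430 = 4.2945%
Sharpe = (r̄ − rf) / σ = (-1.0500 − 0.07) / 4.2945 = -1.1200 / 4.2945 = -0.2608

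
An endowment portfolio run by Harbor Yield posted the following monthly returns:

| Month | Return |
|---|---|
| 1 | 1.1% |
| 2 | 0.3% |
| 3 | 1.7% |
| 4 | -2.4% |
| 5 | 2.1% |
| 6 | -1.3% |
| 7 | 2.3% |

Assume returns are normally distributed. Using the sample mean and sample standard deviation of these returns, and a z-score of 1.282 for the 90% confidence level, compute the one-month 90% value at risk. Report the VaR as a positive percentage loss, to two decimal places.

1.76

Mean return μ = 3.80 / 7 = 0.5429%
Σ(r − μ)² = (1.1 − 0.5429)² + (0.3 − 0.5429)² + … = 19.2771
sample σ = √(19.2771 / 6) = √3.2129 = 1.7925%
VaR = −(μ − z·σ) = −(0.5429 − 1.282 × 1.7925) = −(-1.7551) = 1.7551%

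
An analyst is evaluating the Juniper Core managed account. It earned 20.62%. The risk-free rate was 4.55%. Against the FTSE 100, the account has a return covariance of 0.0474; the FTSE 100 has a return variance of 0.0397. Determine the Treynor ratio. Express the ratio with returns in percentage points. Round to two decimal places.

13.46

β = Cov / Var = 0.0474 / 0.0397 = 1.1940
Treynor = (Rp − Rf) / β = (20.62% − 4.55%) / 1.1940 = 16.07 / 1.1940 = 13.4590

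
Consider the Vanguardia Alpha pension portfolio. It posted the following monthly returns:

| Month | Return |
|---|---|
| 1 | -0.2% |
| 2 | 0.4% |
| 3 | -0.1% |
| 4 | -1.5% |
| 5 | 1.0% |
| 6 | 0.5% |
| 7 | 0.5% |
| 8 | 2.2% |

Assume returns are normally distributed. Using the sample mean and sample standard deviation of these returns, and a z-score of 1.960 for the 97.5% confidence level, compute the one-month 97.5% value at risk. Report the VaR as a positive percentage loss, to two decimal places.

r̄ = (-0.2 + 0.4 − 0.1 − 1.5 + 1 + 0.5 + 0.5 + 2.2) / 8 = 2.80 / 8 = 0.3500%
Sample std dev = √[7.8200 / 7] = 1.0569%
VaR = −(r̄ − z·σ) = −(0.3500 − 1.960 × 1.0569) = −(-1.7215) = 1.7215%

1.72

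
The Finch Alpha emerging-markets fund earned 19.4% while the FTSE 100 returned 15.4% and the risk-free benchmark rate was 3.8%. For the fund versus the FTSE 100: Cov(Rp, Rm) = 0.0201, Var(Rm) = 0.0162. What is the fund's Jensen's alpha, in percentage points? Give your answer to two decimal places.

β = Cov / Var = 0.0201 / 0.0162 = 1.2407
E[R] = Rf + β(Rm − Rf) = 3.8% + 1.2407 × (15.4% − 3.8%) = 18.1921%
α = Rp − E[R] = 19.4% − 18.1921% = 1.2079

1.21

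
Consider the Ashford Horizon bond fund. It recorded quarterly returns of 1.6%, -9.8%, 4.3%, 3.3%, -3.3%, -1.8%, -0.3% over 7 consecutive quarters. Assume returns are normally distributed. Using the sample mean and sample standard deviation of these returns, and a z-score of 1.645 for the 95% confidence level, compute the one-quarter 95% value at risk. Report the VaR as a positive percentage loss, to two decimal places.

8.72

μ = (1.6 − 9.8 + 4.3 + 3.3 − 3.3 − 1.8 − 0.3) / 7 = -6.00 / 7 = -0.8571%
Σ(r − μ)² = (1.6 − (-0.8571))² + (-9.8 − (-0.8571))² + (4.3 − (-0.8571))² + … = 137.0571
sample σ = √(137.0571 / 6) = √22.8429 = 4.7794%
VaR = −(μ − z·σ) = −(-0.8571 − 1.645 × 4.7794) = −(-8.7192) = 8.7192%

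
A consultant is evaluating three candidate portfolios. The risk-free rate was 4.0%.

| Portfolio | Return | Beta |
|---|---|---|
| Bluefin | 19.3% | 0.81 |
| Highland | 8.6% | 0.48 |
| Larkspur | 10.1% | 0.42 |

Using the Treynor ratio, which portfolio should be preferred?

Bluefin: Treynor = (19.3% − 4.0%) / 0.81 = 18.889
Highland: Treynor = (8.6% − 4.0%) / 0.48 = 9.583
Larkspur: Treynor = (10.1% − 4.0%) / 0.42 = 14.524
Highest: Bluefin (18.889).

Bluefin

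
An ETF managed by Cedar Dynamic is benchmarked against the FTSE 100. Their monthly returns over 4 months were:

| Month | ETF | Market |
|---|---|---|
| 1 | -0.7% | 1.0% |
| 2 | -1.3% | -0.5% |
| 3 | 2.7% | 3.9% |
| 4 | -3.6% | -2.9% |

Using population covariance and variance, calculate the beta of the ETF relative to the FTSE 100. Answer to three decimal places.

r̄p = -0.7250%,  r̄m = 0.3750%
Cov = Σ(rp − r̄p)(rm − r̄m) / 4 = 5.5019
Var(rm) = Σ(rm − r̄m)² / 4 = 6.0769
β = Cov / Var = 5.5019 / 6.0769 = 0.9054

0.905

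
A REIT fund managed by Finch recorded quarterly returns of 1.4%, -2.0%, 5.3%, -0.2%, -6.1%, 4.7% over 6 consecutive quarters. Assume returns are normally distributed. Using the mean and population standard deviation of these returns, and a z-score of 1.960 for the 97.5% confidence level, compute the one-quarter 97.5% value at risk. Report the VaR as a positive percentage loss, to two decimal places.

r̄ = (1.4 − 2 + 5.3 − 0.2 − 6.1 + 4.7) / 6 = 3.10 / 6 = 0.5167%
Σ(r − r̄)² = (1.4 − 0.5167)² + (-2 − 0.5167)² + (5.3 − 0.5167)² + … = 91.7883
σ = √[91.7883 / 6] = 3.9113%
VaR = −(r̄ − z·σ) = −(0.5167 − 1.960 × 3.9113) = −(-7.1494) = 7.1494%

7.15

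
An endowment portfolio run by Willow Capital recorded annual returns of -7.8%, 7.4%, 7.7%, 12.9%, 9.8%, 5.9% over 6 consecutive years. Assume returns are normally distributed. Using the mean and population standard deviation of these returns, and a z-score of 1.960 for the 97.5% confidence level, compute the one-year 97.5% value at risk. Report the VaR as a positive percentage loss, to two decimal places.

6.85

Mean return r̄ = 35.90 / 6 = 5.9833%
Σ(r − r̄)² = (-7.8 − 5.9833)² + (7.4 − 5.9833)² + … = 257.3483
σ = √[257.3483 / 6] = 6.5492%
VaR = −(r̄ − z·σ) = −(5.9833 − 1.960 × 6.5492) = −(-6.8531) = 6.8531%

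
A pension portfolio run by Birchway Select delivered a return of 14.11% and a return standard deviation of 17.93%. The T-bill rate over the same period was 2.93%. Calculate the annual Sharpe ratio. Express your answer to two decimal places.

Sharpe = (Rp − Rf) / σp = (14.11% − 2.93%) / 17.93% = 11.18% / 17.93% = 0.6235

0.62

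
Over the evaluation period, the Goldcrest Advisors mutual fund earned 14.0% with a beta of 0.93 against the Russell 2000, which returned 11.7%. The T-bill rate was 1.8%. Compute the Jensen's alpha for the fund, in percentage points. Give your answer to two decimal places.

CAPM expected return = Rf + β(Rm − Rf) = 1.8% + 0.93 × (11.7% − 1.8%) = 1.8 + 0.93 × 9.90 = 11.0070%
Jensen's α = Rp − E[R] = 14.0% − 11.0070% = 2.9930

2.99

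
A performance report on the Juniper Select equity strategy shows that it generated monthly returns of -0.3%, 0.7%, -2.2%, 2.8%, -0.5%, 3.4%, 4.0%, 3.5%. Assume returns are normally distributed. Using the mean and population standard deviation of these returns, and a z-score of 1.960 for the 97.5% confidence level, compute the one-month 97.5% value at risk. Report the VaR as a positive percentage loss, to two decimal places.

2.79

r̄ = (-0.3 + 0.7 − 2.2 + 2.8 − 0.5 + 3.4 + 4 + 3.5) / 8 = 11.40 / 8 = 1.4250%
Population σ = √[Σ(r − r̄)² / 8] = √[37.0750 / 8] = √4.6344 = 2.1528%
VaR = −(r̄ − z·σ) = −(1.4250 − 1.960 × 2.1528) = −(-2.7945) = 2.7945%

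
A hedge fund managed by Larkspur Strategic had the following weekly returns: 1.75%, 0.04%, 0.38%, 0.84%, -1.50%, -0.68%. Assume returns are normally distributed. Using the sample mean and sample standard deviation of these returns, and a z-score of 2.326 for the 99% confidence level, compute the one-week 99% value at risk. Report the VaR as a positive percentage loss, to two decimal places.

2.52

Mean return r̄ = 0.830 / 6 = 0.1383%
Σ(r − r̄)² = (1.75 − 0.1383)² + (0.04 − 0.1383)² + … = 6.5117
sample σ = √(6.5117 / 5) = √1.3023 = 1.1412%
VaR = −(r̄ − z·σ) = −(0.1383 − 2.326 × 1.1412) = −(-2.5161) = 2.5161%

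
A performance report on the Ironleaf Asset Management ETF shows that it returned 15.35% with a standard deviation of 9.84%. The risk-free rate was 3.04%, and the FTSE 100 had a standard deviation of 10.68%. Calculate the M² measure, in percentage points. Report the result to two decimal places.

Sharpe = (Rp − Rf) / σp = (15.35% − 3.04%) / 9.84% = 1.2510
M² = Rf + Sharpe × σm = 3.04% + 1.2510 × 10.68% = 16.4007%

16.40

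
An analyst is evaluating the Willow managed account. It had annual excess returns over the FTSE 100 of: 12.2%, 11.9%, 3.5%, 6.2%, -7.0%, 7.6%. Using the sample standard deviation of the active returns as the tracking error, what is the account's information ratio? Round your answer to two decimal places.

Mean return r̄ = 34.40 / 6 = 5.7333%
Sample std dev = √[250.6733 / 5] = 7.0806%
IR = r̄ / tracking error = 5.7333 / 7.0806 = 0.8097

0.81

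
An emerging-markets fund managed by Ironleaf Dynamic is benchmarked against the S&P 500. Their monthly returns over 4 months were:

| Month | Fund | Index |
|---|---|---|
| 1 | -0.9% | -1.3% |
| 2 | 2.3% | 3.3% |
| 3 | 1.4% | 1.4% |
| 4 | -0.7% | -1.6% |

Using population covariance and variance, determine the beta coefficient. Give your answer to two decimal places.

r̄p = 0.5250%,  r̄m = 0.4500%
Cov = Σ(rp − r̄p)(rm − r̄m) / 4 = 2.7238
Var(rm) = Σ(rm − r̄m)² / 4 = 4.0725
β = Cov / Var = 2.7238 / 4.0725 = 0.6688

0.67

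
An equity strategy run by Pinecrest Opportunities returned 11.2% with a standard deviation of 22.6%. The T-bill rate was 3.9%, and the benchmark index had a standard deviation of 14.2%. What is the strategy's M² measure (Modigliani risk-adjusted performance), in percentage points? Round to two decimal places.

Sharpe = (Rp − Rf) / σp = (11.2% − 3.9%) / 22.6% = 0.3230
M² = Rf + Sharpe × σm = 3.9% + 0.3230 × 14.2% = 8.4866%

8.49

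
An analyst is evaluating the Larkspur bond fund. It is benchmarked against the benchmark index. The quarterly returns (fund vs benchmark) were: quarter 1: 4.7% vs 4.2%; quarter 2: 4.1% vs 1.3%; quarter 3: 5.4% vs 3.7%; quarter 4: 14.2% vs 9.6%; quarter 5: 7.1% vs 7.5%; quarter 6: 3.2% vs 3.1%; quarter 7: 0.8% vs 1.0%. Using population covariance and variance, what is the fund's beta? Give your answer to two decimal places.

r̄p = 5.6429%,  r̄m = 4.3429%
Cov = Σ(rp − r̄p)(rm − r̄m) / 7 = 10.5424
Var(rm) = Σ(rm − r̄m)² / 7 = 8.5739
β = Cov / Var = 10.5424 / 8.5739 = 1.2296

1.23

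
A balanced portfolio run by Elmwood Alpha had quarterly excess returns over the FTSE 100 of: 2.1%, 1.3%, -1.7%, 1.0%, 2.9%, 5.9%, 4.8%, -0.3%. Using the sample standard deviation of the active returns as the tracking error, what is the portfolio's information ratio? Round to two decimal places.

r̄ = (2.1 + 1.3 − 1.7 + 1 + 2.9 + 5.9 + 4.8 − 0.3) / 8 = 2.0000%
Sample std dev = √[44.3400 / 7] = 2.5168%
IR = r̄ / tracking error = 2.0000 / 2.5168 = 0.7947

0.79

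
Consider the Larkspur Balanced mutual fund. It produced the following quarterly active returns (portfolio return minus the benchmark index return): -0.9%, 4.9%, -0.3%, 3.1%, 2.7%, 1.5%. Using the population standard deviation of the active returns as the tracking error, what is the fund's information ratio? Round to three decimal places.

0.919

r̄ = (-0.9 + 4.9 − 0.3 + 3.1 + 2.7 + 1.5) / 6 = 11.00 / 6 = 1.8333%
Σ(r − r̄)² = (-0.9 − 1.8333)² + (4.9 − 1.8333)² + … = 23.8933
σ = √[23.8933 / 6] = 1.9955%
IR = r̄ / tracking error = 1.8333 / 1.9955 = 0.9187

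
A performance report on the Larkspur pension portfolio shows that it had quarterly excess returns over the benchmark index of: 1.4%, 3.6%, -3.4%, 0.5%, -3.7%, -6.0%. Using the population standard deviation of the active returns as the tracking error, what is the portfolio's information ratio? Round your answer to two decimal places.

-0.38

Mean return r̄ = -7.60 / 6 = -1.2667%
Population std dev = √[66.7933 / 6] = 3.3365%
IR = r̄ / tracking error = -1.2667 / 3.3365 = -0.3796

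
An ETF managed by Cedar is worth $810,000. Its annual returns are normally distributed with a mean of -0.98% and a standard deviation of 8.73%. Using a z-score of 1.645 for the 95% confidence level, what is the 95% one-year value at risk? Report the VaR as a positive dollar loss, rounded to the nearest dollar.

$124,261

Return at the 95% tail: μ − z·σ = -0.98% − 1.645 × 8.73% = -0.98 − 14.36085 = -15.34085%
VaR = −(-15.34085%) × $810,000 = 15.34085% × $810,000 = $124,261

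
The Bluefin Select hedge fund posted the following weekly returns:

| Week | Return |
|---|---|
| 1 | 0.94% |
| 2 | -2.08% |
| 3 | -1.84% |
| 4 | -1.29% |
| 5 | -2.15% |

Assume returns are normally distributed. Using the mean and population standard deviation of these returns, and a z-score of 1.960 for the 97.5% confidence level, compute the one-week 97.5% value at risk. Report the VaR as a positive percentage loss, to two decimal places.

r̄ = (0.94 − 2.08 − 1.84 − 1.29 − 2.15) / 5 = -6.420 / 5 = -1.2840%
Σ(r − r̄)² = (0.94 − (-1.2840))² + (-2.08 − (-1.2840))² + … = 6.6389
population σ = √(6.6389 / 5) = √1.3278 = 1.1523%
VaR = −(r̄ − z·σ) = −(-1.2840 − 1.960 × 1.1523) = −(-3.5425) = 3.5425%

3.54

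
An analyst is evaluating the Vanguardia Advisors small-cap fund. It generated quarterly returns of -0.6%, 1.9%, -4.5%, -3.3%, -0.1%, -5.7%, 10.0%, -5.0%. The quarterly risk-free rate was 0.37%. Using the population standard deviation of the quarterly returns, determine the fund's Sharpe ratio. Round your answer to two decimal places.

μ = (-0.6 + 1.9 − 4.5 − 3.3 − 0.1 − 5.7 + 10 − 5) / 8 = -0.9125%
Population σ = √[Σ(r − μ)² / 8] = √[185.9488 / 8] = √23.2436 = 4.8212%
Sharpe = (μ − rf) / σ = (-0.9125 − 0.37) / 4.8212 = -1.2825 / 4.8212 = -0.2660

-0.27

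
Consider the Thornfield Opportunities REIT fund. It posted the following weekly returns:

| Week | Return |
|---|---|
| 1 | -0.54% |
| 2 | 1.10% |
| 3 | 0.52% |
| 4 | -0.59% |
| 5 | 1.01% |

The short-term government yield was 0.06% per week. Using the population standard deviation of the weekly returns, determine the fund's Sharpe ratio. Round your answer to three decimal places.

0.327

r̄ = (-0.54 + 1.1 + 0.52 − 0.59 + 1.01) / 5 = 0.3000%
Σ(r − r̄)² = 2.6902; population σ = √(2.6902/5) = 0.7335%
Sharpe = (r̄ − rf) / σ = (0.3000 − 0.06) / 0.7335 = 0.2400 / 0.7335 = 0.3272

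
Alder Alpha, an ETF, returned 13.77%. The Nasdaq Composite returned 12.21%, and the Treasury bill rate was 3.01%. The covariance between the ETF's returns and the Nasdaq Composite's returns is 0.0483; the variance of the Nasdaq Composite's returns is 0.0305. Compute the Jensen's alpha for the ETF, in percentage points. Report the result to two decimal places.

β = Cov / Var = 0.0483 / 0.0305 = 1.5836
E[R] = Rf + β(Rm − Rf) = 3.01% + 1.5836 × (12.21% − 3.01%) = 17.5791%
α = Rp − E[R] = 13.77% − 17.5791% = -3.8091

-3.81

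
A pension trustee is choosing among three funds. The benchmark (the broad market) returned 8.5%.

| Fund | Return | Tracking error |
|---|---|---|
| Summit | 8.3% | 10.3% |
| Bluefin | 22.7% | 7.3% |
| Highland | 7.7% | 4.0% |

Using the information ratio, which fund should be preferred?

Bluefin

Summit: IR = (8.3% − 8.5%) / 10.3% = -0.019
Bluefin: IR = (22.7% − 8.5%) / 7.3% = 1.945
Highland: IR = (7.7% − 8.5%) / 4.0% = -0.200
Highest: Bluefin (1.945).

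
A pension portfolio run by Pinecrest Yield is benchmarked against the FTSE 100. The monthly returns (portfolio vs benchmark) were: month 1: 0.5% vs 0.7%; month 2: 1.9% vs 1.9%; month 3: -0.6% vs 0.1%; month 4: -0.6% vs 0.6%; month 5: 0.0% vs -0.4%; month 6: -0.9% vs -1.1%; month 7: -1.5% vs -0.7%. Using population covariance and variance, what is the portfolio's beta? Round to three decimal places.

0.937

r̄p = -0.1714%,  r̄m = 0.1571%
Cov = Σ(rp − r̄p)(rm − r̄m) / 7 = 0.8241
Var(rm) = Σ(rm − r̄m)² / 7 = 0.8796
β = Cov / Var = 0.8241 / 0.8796 = 0.9369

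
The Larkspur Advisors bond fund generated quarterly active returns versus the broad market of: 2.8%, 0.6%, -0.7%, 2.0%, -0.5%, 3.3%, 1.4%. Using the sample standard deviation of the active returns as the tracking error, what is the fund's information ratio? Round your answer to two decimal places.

Mean return μ = 8.90 / 7 = 1.2714%
Σ(r − μ)² = (2.8 − 1.2714)² + (0.6 − 1.2714)² + (-0.7 − 1.2714)² + … = 14.4743
σ = √[14.4743 / 6] = 1.5532%
IR = μ / tracking error = 1.2714 / 1.5532 = 0.8186

0.82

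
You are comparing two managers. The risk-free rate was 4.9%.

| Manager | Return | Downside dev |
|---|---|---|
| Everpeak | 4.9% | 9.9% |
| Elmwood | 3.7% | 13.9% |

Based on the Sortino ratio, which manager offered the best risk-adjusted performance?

Everpeak: Sortino ratio = (4.9% − 4.9%) / 9.9% = 0.000
Elmwood: Sortino ratio = (3.7% − 4.9%) / 13.9% = -0.086
Highest: Everpeak (0.000).

Everpeak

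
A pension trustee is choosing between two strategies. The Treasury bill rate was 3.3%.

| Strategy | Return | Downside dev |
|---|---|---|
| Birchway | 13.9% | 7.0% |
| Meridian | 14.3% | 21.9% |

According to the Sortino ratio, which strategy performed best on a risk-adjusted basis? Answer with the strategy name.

Birchway: Sortino ratio = (13.9% − 3.3%) / 7.0% = 1.514
Meridian: Sortino ratio = (14.3% − 3.3%) / 21.9% = 0.502
Highest: Birchway (1.514).

Birchway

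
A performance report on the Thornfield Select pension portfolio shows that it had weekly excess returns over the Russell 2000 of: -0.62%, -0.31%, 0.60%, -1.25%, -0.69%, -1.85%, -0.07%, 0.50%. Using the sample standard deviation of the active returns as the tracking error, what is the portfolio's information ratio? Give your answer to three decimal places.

-0.554

r̄ = (-0.62 − 0.31 + 0.6 − 1.25 − 0.69 − 1.85 − 0.07 + 0.5) / 8 = -0.4613%
Σ(r − r̄)² = 4.8545; sample σ = √(4.8545/7) = 0.8328%
IR = r̄ / tracking error = -0.4613 / 0.8328 = -0.5539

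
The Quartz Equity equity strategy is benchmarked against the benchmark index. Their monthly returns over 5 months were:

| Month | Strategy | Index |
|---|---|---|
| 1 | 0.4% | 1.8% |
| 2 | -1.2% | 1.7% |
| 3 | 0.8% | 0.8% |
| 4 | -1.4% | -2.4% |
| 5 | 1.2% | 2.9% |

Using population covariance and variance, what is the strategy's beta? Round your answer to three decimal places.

r̄p = -0.0400%,  r̄m = 0.9600%
Cov = Σ(rp − r̄p)(rm − r̄m) / 5 = 1.2704
Var(rm) = Σ(rm − r̄m)² / 5 = 3.2664
β = Cov / Var = 1.2704 / 3.2664 = 0.3889

0.389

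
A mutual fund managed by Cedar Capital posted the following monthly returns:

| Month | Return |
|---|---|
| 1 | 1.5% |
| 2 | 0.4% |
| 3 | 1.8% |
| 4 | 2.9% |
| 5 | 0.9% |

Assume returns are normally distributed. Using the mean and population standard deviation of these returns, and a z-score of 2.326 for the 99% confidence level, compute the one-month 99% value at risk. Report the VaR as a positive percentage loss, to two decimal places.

r̄ = (1.5 + 0.4 + 1.8 + 2.9 + 0.9) / 5 = 1.5000%
Σ(r − r̄)² = (1.5 − 1.5000)² + (0.4 − 1.5000)² + (1.8 − 1.5000)² + … = 3.6200
σ = √[3.6200 / 5] = 0.8509%
VaR = −(r̄ − z·σ) = −(1.5000 − 2.326 × 0.8509) = −(-0.4792) = 0.4792%

0.48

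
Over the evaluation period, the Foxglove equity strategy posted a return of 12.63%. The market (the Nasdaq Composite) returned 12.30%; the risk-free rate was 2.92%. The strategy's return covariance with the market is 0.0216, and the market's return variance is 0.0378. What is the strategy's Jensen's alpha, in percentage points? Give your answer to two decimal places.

4.35

β = Cov / Var = 0.0216 / 0.0378 = 0.5714
E[R] = Rf + β(Rm − Rf) = 2.92% + 0.5714 × (12.30% − 2.92%) = 8.2797%
α = Rp − E[R] = 12.63% − 8.2797% = 4.3503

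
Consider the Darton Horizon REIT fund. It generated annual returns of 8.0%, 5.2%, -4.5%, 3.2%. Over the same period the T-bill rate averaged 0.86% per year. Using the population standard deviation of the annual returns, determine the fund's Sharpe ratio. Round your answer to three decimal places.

Mean return r̄ = 11.90 / 4 = 2.9750%
Σ(r − r̄)² = (8 − 2.9750)² + (5.2 − 2.9750)² + … = 86.1275
population σ = √(86.1275 / 4) = √21.5319 = 4.6402%
Sharpe = (r̄ − rf) / σ = (2.9750 − 0.86) / 4.6402 = 2.1150 / 4.6402 = 0.4558

0.456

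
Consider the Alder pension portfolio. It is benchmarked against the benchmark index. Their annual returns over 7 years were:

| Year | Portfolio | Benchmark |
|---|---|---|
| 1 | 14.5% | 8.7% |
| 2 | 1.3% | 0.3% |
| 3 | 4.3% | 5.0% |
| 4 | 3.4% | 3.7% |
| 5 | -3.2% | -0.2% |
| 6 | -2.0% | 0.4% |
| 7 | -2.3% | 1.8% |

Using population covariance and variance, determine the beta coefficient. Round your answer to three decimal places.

1.782

r̄p = 2.2857%,  r̄m = 2.8143%
Cov = Σ(rp − r̄p)(rm − r̄m) / 7 = 15.8988
Var(rm) = Σ(rm − r̄m)² / 7 = 8.9241
β = Cov / Var = 15.8988 / 8.9241 = 1.7816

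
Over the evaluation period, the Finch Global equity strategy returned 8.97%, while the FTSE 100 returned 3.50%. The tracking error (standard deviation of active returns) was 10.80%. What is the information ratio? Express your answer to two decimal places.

0.51

IR = (Rp − Rb) / TE = (8.97% − 3.50%) / 10.80% = 5.47% / 10.80% = 0.5065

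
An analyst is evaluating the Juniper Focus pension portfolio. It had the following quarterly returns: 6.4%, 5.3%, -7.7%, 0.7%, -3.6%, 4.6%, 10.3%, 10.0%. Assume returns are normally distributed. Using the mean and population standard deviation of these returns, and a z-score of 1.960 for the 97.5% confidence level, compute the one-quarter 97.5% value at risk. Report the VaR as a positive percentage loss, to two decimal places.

8.44

Mean return r̄ = 26.00 / 8 = 3.2500%
Σ(r − r̄)² = 284.5400; population σ = √(284.5400/8) = 5.9638%
VaR = −(r̄ − z·σ) = −(3.2500 − 1.960 × 5.9638) = −(-8.4390) = 8.4390%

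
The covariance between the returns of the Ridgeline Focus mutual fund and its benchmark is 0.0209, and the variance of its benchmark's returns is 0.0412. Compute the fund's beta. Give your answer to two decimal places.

0.51

β = Cov(Rp, Rm) / Var(Rm) = 0.0209 / 0.0412 = 0.5073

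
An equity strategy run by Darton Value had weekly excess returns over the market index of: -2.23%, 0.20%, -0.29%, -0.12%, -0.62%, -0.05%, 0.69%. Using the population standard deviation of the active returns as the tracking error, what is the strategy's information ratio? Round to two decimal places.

-0.40

r̄ = (-2.23 + 0.2 − 0.29 − 0.12 − 0.62 − 0.05 + 0.69) / 7 = -2.420 / 7 = -0.3457%
Population std dev = √[5.1378 / 7] = 0.8567%
IR = r̄ / tracking error = -0.3457 / 0.8567 = -0.4035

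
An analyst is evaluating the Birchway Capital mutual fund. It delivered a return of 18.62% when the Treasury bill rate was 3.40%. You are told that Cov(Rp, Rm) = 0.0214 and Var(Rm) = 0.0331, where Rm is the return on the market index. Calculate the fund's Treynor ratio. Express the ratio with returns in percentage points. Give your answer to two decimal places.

23.54

β = Cov / Var = 0.0214 / 0.0331 = 0.6465
Treynor = (Rp − Rf) / β = (18.62% − 3.40%) / 0.6465 = 15.22 / 0.6465 = 23.5422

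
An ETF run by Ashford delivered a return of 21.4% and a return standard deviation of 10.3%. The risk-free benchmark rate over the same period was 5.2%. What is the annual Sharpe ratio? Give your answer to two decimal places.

Sharpe = (Rp − Rf) / σp = (21.4% − 5.2%) / 10.3% = 16.20% / 10.3% = 1.5728

1.57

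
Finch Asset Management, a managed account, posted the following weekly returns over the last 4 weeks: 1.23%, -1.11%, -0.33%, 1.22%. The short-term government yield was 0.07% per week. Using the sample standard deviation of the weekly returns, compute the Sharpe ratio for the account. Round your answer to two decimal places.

0.16

Mean return μ = 1.010 / 4 = 0.2525%
Sample σ = √[Σ(r − μ)² / 3] = √[4.0873 / 3] = √1.3624 = 1.1672%
Sharpe = (μ − rf) / σ = (0.2525 − 0.07) / 1.1672 = 0.1825 / 1.1672 = 0.1564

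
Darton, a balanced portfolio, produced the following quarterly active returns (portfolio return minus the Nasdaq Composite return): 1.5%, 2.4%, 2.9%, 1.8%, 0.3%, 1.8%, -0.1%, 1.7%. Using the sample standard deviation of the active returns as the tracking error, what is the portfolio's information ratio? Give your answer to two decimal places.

1.54

r̄ = (1.5 + 2.4 + 2.9 + 1.8 + 0.3 + 1.8 − 0.1 + 1.7) / 8 = 12.30 / 8 = 1.5375%
Σ(r − r̄)² = 6.9788; sample σ = √(6.9788/7) = 0.9985%
IR = r̄ / tracking error = 1.5375 / 0.9985 = 1.5398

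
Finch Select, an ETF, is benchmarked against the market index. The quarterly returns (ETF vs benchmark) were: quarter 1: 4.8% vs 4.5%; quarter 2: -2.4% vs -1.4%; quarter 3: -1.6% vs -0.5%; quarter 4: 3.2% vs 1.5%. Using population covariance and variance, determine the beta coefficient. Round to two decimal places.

r̄p = 1.0000%,  r̄m = 1.0250%
Cov = Σ(rp − r̄p)(rm − r̄m) / 4 = 6.6150
Var(rm) = Σ(rm − r̄m)² / 4 = 5.1269
β = Cov / Var = 6.6150 / 5.1269 = 1.2903

1.29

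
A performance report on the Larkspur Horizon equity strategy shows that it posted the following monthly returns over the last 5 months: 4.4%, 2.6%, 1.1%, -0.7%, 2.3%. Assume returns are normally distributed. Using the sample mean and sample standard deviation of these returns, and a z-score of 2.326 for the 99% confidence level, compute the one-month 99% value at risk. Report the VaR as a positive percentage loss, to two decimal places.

2.46

μ = (4.4 + 2.6 + 1.1 − 0.7 + 2.3) / 5 = 9.70 / 5 = 1.9400%
Σ(r − μ)² = 14.2920; sample σ = √(14.2920/4) = 1.8902%
VaR = −(μ − z·σ) = −(1.9400 − 2.326 × 1.8902) = −(-2.4566) = 2.4566%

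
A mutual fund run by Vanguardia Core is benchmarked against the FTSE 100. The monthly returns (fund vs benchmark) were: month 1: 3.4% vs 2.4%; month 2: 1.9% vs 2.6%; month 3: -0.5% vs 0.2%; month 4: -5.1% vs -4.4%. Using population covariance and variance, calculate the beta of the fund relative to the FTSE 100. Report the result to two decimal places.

r̄p = -0.0750%,  r̄m = 0.2000%
Cov = Σ(rp − r̄p)(rm − r̄m) / 4 = 8.8750
Var(rm) = Σ(rm − r̄m)² / 4 = 7.9400
β = Cov / Var = 8.8750 / 7.9400 = 1.1178

1.12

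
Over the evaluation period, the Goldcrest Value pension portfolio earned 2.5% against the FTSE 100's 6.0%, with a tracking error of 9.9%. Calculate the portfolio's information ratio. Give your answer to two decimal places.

IR = (Rp − Rb) / TE = (2.5% − 6.0%) / 9.9% = -3.50% / 9.9% = -0.3535

-0.35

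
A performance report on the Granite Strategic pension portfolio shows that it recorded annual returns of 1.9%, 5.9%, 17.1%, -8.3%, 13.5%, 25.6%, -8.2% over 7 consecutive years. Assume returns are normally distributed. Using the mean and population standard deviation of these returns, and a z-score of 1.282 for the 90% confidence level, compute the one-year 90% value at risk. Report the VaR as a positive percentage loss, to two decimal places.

μ = (1.9 + 5.9 + 17.1 − 8.3 + 13.5 + 25.6 − 8.2) / 7 = 6.7857%
Σ(r − μ)² = (1.9 − 6.7857)² + (5.9 − 6.7857)² + … = 982.2486
σ = √[982.2486 / 7] = 11.8457%
VaR = −(μ − z·σ) = −(6.7857 − 1.282 × 11.8457) = −(-8.4005) = 8.4005%

8.40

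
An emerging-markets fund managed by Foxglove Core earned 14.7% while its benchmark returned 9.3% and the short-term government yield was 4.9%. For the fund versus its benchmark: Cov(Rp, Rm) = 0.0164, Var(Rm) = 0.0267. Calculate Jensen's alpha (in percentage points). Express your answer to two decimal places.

β = Cov / Var = 0.0164 / 0.0267 = 0.6142
E[R] = Rf + β(Rm − Rf) = 4.9% + 0.6142 × (9.3% − 4.9%) = 7.6025%
α = Rp − E[R] = 14.7% − 7.6025% = 7.0975

7.10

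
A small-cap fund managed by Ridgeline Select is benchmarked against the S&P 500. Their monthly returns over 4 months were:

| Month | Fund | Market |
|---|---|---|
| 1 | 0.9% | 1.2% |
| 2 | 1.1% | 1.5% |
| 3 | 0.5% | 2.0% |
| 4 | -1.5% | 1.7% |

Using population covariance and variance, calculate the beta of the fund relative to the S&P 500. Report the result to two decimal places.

-1.24

r̄p = 0.2500%,  r̄m = 1.6000%
Cov = Σ(rp − r̄p)(rm − r̄m) / 4 = -0.1050
Var(rm) = Σ(rm − r̄m)² / 4 = 0.0850
β = Cov / Var = -0.1050 / 0.0850 = -1.2353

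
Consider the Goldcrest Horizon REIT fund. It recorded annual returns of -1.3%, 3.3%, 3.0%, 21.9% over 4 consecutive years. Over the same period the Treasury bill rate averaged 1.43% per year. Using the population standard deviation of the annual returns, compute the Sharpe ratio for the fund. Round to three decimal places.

r̄ = (-1.3 + 3.3 + 3 + 21.9) / 4 = 26.90 / 4 = 6.7250%
Σ(r − r̄)² = (-1.3 − 6.7250)² + (3.3 − 6.7250)² + … = 320.2875
σ = √[320.2875 / 4] = 8.9483%
Sharpe = (r̄ − rf) / σ = (6.7250 − 1.43) / 8.9483 = 5.2950 / 8.9483 = 0.5917

0.592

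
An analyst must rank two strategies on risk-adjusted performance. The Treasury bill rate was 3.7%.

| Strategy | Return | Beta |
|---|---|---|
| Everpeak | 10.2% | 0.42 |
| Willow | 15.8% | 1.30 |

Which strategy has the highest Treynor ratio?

Everpeak: Treynor = (10.2% − 3.7%) / 0.42 = 15.476
Willow: Treynor = (15.8% − 3.7%) / 1.30 = 9.308
Highest: Everpeak (15.476).

Everpeak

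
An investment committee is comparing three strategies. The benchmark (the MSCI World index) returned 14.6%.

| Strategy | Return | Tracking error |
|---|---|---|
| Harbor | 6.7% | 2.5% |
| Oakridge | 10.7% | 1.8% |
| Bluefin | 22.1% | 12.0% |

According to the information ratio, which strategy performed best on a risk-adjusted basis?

Harbor: IR = (6.7% − 14.6%) / 2.5% = -3.160
Oakridge: IR = (10.7% − 14.6%) / 1.8% = -2.167
Bluefin: IR = (22.1% − 14.6%) / 12.0% = 0.625
Highest: Bluefin (0.625).

Bluefin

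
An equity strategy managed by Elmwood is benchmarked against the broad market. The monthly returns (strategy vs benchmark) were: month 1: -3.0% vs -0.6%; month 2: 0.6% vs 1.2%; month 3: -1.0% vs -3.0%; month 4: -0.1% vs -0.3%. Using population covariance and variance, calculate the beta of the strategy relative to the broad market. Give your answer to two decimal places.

r̄p = -0.8750%,  r̄m = -0.6750%
Cov = Σ(rp − r̄p)(rm − r̄m) / 4 = 0.7969
Var(rm) = Σ(rm − r̄m)² / 4 = 2.2669
β = Cov / Var = 0.7969 / 2.2669 = 0.3515

0.35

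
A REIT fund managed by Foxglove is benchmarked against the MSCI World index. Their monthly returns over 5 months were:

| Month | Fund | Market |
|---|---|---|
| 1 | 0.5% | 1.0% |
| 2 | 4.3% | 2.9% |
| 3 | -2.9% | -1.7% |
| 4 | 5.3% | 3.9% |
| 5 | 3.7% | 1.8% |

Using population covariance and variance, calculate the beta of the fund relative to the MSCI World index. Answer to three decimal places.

r̄p = 2.1800%,  r̄m = 1.5800%
Cov = Σ(rp − r̄p)(rm − r̄m) / 5 = 5.6016
Var(rm) = Σ(rm − r̄m)² / 5 = 3.6536
β = Cov / Var = 5.6016 / 3.6536 = 1.5332

1.533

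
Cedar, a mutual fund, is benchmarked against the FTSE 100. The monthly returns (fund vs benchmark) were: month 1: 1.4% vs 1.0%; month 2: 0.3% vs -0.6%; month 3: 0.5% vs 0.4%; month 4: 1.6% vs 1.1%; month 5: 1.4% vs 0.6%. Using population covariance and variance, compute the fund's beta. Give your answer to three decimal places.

0.772

r̄p = 1.0400%,  r̄m = 0.5000%
Cov = Σ(rp − r̄p)(rm − r̄m) / 5 = 0.2840
Var(rm) = Σ(rm − r̄m)² / 5 = 0.3680
β = Cov / Var = 0.2840 / 0.3680 = 0.7717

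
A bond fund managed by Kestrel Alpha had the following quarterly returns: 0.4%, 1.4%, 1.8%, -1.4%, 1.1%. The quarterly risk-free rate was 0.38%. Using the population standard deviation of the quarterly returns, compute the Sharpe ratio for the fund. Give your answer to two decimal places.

0.25

r̄ = (0.4 + 1.4 + 1.8 − 1.4 + 1.1) / 5 = 3.30 / 5 = 0.6600%
Population σ = √[Σ(r − r̄)² / 5] = √[6.3520 / 5] = √1.2704 = 1.1271%
Sharpe = (r̄ − rf) / σ = (0.6600 − 0.38) / 1.1271 = 0.2800 / 1.1271 = 0.2484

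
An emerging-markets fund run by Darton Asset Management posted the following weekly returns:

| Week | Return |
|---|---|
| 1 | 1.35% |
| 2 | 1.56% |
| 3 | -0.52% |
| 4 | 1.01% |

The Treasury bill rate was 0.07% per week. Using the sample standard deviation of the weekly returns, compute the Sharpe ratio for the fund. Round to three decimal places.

Mean return r̄ = 3.400 / 4 = 0.8500%
Σ(r − r̄)² = 2.6566; sample σ = √(2.6566/3) = 0.9410%
Sharpe = (r̄ − rf) / σ = (0.8500 − 0.07) / 0.9410 = 0.7800 / 0.9410 = 0.8289

0.829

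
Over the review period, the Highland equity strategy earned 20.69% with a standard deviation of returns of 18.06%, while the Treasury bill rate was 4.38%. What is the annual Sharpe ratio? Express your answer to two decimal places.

Sharpe = (Rp − Rf) / σp = (20.69% − 4.38%) / 18.06% = 16.31% / 18.06% = 0.9031

0.90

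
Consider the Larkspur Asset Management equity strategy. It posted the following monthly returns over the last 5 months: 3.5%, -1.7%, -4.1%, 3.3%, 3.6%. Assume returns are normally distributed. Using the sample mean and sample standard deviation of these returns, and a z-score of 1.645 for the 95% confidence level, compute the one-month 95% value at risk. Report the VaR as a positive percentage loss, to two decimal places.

Mean return μ = 4.60 / 5 = 0.9200%
Σ(r − μ)² = 51.5680; sample σ = √(51.5680/4) = 3.5905%
VaR = −(μ − z·σ) = −(0.9200 − 1.645 × 3.5905) = −(-4.9864) = 4.9864%

4.99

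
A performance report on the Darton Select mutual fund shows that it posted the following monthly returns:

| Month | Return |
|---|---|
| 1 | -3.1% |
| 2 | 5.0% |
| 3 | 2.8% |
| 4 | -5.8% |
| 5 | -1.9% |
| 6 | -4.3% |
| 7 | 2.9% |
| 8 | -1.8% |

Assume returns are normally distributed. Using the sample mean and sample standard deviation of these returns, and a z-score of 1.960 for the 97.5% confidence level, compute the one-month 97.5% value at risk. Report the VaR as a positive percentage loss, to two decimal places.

8.37

r̄ = (-3.1 + 5 + 2.8 − 5.8 − 1.9 − 4.3 + 2.9 − 1.8) / 8 = -6.20 / 8 = -0.7750%
Σ(r − r̄)² = (-3.1 − (-0.7750))² + (5 − (-0.7750))² + (2.8 − (-0.7750))² + … = 105.0350
sample σ = √(105.0350 / 7) = √15.0050 = 3.8736%
VaR = −(r̄ − z·σ) = −(-0.7750 − 1.960 × 3.8736) = −(-8.3673) = 8.3673%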